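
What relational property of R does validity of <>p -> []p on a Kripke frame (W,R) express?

This is the CD axiom.
It corresponds to partial functionality: forall x forall y forall z (Rxy & Rxz -> y = z).

Partial functionality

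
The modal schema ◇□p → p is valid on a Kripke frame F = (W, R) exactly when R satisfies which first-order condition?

Equivalently (dual form): p → □◇p.
Suppose p→□◇p is valid. Take Rxy and set V(p)={x}. Then p at x, so □◇p at x, so ◇p at y, so some z with Ryz has p; z=x, i.e. Ryx.
Conversely, on a frame with symmetry the schema holds at every world under every valuation.
So the correspondent is symmetry.

symmetry: ∀x ∀y (Rxy → Ryx)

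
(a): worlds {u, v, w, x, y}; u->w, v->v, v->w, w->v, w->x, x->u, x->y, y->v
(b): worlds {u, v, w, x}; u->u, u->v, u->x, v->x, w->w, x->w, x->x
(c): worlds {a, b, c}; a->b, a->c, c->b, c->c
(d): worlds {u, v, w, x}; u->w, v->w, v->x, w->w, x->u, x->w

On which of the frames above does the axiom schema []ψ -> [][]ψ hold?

(c)

This is the axiom for transitivity; its first-order frame correspondent is forall x forall y forall z (Rxy & Ryz -> Rxz).
(a): fails — Rwx and Rxu but not Rwu.
(b): fails — Rvx and Rxw but not Rvw.
(c): condition met.
(d): fails — Rvx and Rxu but not Rvu.
Valid on: (c).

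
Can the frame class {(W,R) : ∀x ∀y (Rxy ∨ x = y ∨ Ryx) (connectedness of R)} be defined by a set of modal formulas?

Any modally definable frame class is closed under disjoint unions.
Take 4 disjoint single-world reflexive frames: each is trivially connected, but their disjoint union has 4 worlds with no edge between distinct components, so it is not connected.
So no modal formula (or set of formulas) defines exactly the connected frames.

No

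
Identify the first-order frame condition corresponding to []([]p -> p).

This is the T□ axiom.
Its frame correspondent is shift-reflexivity — forall x forall y (Rxy -> Ryy).

shift-reflexivity: forall x forall y (Rxy -> Ryy)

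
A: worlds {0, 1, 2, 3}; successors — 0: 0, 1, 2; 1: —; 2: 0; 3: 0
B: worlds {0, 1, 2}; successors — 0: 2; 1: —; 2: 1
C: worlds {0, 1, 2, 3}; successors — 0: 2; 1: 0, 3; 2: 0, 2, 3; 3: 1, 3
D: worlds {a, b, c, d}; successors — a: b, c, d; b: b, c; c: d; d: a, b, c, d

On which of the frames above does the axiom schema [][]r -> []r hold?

A, D

This is the axiom for density; its first-order frame correspondent is forall x forall y (Rxy -> exists z (Rxz & Rzy)).
A: condition met.
B: fails — R21 but no z with R2z and Rz1.
C: fails — R10 but no z with R1z and Rz0.
D: condition met.
Valid on: A, D.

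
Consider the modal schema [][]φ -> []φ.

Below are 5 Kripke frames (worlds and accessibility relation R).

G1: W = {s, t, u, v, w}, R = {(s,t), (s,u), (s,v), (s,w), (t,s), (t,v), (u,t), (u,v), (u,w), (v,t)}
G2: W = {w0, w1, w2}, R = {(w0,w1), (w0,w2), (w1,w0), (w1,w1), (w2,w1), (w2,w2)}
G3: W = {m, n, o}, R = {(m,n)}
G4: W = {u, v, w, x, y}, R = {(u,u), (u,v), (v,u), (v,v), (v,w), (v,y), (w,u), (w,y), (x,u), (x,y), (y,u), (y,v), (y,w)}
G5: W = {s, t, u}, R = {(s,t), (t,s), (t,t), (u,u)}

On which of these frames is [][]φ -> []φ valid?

The schema corresponds to density: forall x forall y (Rxy -> exists z (Rxz & Rzy)).
G1: fails — Ruw but no z with Ruz and Rzw.
G2: satisfies the condition.
G3: fails — Rmn but no z with Rmz and Rzn.
G4: fails — Rwy but no z with Rwz and Rzy.
G5: satisfies the condition.
Valid on: G2, G5.

G2, G5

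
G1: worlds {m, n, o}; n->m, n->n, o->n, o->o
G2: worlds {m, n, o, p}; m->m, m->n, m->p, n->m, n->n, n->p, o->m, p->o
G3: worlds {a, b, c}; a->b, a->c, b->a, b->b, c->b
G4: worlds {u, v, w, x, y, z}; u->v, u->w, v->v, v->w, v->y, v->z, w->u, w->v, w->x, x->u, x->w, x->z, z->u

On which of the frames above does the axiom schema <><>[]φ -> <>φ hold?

The schema corresponds to a generalized confluence (Geach) condition: forall x forall y (x R^2 y -> exists w (yRw & xRw)).
G1: fails — nR²m but no w with mRw and nRw.
G2: fails — mR²p but no w with pRw and mRw.
G3: satisfies the condition.
G4: fails — uR²y but no t with yRt and uRt.
Valid on: G3.

G3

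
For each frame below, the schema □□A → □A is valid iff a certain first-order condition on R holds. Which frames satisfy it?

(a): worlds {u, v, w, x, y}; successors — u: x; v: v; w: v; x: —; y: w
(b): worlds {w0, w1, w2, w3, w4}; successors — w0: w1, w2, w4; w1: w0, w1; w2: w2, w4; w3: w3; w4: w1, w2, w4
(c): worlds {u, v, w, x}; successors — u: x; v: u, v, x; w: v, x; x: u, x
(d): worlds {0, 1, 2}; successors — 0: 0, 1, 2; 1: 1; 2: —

(b), (c), (d)

Frame correspondent (Sahlqvist): ∀x ∀y (Rxy → ∃z (Rxz ∧ Rzy)) — i.e. density.
(a): fails — Ryw but no z with Ryz and Rzw.
(b): ✓.
(c): ✓.
(d): ✓.
Valid on: (b), (c), (d).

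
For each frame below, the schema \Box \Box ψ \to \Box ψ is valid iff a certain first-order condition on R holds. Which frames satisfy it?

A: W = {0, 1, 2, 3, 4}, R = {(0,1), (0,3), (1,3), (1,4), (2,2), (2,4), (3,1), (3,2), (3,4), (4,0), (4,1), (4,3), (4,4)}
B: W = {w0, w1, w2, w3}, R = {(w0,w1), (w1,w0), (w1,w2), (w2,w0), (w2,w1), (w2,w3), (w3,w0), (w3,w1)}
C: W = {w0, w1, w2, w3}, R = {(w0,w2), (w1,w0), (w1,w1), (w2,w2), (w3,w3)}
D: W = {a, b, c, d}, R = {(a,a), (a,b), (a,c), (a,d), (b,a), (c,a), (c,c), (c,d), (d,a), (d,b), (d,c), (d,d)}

A, C, D

The schema corresponds to density: \forall x \forall y (Rxy \to \exists z (Rxz \wedge Rzy)).
A: satisfies the condition.
B: fails — Rw1w2 but no z with Rw1z and Rzw2.
C: satisfies the condition.
D: satisfies the condition.
Valid on: A, C, D.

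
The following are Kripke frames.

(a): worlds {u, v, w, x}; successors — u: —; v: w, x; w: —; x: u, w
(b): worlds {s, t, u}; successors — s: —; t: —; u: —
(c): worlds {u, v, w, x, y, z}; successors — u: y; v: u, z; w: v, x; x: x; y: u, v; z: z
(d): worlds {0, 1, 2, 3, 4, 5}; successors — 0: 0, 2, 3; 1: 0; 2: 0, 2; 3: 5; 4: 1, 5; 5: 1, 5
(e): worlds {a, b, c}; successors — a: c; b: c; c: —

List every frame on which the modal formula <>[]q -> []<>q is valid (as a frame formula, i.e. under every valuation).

This is the axiom for convergence; its first-order frame correspondent is forall x forall y forall z (Rxy & Rxz -> exists w (Ryw & Rzw)).
(a): fails — Rvx and Rvw but x and w have no common successor.
(b): ✓.
(c): fails — Rvz and Rvu but z and u have no common successor.
(d): fails — R00 and R03 but 0 and 3 have no common successor.
(e): fails — Rac and Rac but c and c have no common successor.
Valid on: (b).

(b)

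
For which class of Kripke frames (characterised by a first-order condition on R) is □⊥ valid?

emptiness of R: ∀x ∀y ¬Rxy

□⊥ is valid iff no world has any successor (otherwise □⊥ fails at any world with one).
Conversely, any frame satisfying ∀x ∀y ¬Rxy validates the schema.
Frame condition: ∀x ∀y ¬Rxy.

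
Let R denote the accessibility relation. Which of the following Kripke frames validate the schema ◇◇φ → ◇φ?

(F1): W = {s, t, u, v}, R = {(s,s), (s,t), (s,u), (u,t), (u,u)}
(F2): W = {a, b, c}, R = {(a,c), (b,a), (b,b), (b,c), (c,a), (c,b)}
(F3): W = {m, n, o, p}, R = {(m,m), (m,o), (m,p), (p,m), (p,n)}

(F1)

This is the axiom for transitivity; its first-order frame correspondent is ∀x ∀y ∀z (Rxy ∧ Ryz → Rxz).
(F1): condition met.
(F2): fails — Rcb and Rbc but not Rcc.
(F3): fails — Rpm and Rmo but not Rpo.
Valid on: (F1).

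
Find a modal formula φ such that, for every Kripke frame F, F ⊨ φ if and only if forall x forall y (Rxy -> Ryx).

s → □◇s

A defining formula is s → □◇s (the B axiom).
Suppose s→□◇s is valid. Take Rxy and set V(s)={x}. Then s at x, so □◇s at x, so ◇s at y, so some z with Ryz has s; z=x, i.e. Ryx.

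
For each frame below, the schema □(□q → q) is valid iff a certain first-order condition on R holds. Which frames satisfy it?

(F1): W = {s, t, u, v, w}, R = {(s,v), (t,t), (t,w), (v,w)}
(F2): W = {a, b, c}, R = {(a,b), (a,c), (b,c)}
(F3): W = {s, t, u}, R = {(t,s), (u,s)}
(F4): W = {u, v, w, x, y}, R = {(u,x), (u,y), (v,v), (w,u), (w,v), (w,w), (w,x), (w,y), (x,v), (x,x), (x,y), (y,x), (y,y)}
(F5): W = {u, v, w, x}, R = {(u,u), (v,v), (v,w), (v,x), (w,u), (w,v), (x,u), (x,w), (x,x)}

none

This is the axiom for shift-reflexivity; its first-order frame correspondent is ∀x ∀y (Rxy → Ryy).
(F1): fails — Rsv but not Rvv.
(F2): fails — Rac but not Rcc.
(F3): fails — Rus but not Rss.
(F4): fails — Rwu but not Ruu.
(F5): fails — Rxw but not Rww.
Valid on no frame.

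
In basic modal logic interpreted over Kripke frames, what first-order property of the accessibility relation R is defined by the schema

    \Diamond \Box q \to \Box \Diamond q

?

convergence: \forall x \forall y \forall z (Rxy \wedge Rxz \to \exists w (Ryw \wedge Rzw))

This is the .2 axiom.
Its frame correspondent is convergence — \forall x \forall y \forall z (Rxy \wedge Rxz \to \exists w (Ryw \wedge Rzw)).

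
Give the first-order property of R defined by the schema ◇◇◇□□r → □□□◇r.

∀x ∀y ∀z ((xR³y ∧ xR³z) → ∃w (yR²w ∧ zRw))

This is a Sahlqvist (Geach-type) schema ◇^3□^2r → □^3◇^1r.
Minimal-valuation argument: fix x; take any y with xR^3y and any z with xR^3z. Set V(r) to the set of worlds R-reachable from y in exactly 2 steps. Then □^2r holds at y, so the antecedent holds at x; validity forces ◇^1r at z, giving a w with zR^1w and yR^2w.
First-order correspondent: ∀x ∀y ∀z ((xR³y ∧ xR³z) → ∃w (yR²w ∧ zRw)).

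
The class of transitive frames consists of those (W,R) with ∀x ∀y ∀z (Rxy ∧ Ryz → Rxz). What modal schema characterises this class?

The condition is transitivity. The 4 schema □r → □□r defines it.
Suppose □r→□□r is valid. Take Rxy, Ryz and set V(r)={w : Rxw}. Then □r at x, so □□r at x, so □r at y, so r at z, i.e. Rxz.

□r → □□r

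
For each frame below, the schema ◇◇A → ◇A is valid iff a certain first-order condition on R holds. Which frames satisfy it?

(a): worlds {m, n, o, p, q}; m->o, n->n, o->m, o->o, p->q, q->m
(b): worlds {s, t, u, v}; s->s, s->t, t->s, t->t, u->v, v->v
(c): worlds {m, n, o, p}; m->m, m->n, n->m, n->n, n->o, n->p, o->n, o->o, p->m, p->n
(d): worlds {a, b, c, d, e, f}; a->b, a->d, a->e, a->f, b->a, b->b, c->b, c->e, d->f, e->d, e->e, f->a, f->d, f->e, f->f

(b)

This is the axiom for transitivity; its first-order frame correspondent is ∀x ∀y ∀z (Rxy ∧ Ryz → Rxz).
(a): fails — Rmo and Rom but not Rmm.
(b): holds.
(c): fails — Ron and Rnm but not Rom.
(d): fails — Rdf and Rfe but not Rde.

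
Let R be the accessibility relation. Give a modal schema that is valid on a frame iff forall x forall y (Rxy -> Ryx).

A defining formula is r → □◇r (the B axiom).
Suppose r→□◇r is valid. Take Rxy and set V(r)={x}. Then r at x, so □◇r at x, so ◇r at y, so some z with Ryz has r; z=x, i.e. Ryx.

r → □◇r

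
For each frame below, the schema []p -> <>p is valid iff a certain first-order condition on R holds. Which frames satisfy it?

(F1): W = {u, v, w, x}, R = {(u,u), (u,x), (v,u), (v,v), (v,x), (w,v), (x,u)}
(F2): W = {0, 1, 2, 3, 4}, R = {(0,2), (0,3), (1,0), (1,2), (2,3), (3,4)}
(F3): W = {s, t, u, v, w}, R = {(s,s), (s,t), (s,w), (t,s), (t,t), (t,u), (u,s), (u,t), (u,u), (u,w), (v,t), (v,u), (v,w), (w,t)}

The schema corresponds to seriality: forall x exists y Rxy.
(F1): satisfies the condition.
(F2): fails — world 4 has no successor.
(F3): satisfies the condition.

(F1), (F3)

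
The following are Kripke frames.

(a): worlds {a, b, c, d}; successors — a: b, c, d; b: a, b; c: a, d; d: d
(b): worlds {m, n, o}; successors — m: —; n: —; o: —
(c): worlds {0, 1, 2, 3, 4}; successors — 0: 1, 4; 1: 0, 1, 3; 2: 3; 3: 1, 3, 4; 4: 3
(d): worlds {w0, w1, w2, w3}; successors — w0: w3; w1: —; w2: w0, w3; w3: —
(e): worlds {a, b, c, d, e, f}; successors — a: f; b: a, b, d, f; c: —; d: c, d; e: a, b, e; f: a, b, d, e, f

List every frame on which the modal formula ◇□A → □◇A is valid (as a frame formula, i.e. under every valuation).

The schema corresponds to convergence: ∀x ∀y ∀z (Rxy ∧ Rxz → ∃w (Ryw ∧ Rzw)).
(a): fails — Rab and Rad but b and d have no common successor.
(b): condition met.
(c): condition met.
(d): fails — Rw0w3 and Rw0w3 but w3 and w3 have no common successor.
(e): fails — Rba and Rbd but a and d have no common successor.

(b), (c)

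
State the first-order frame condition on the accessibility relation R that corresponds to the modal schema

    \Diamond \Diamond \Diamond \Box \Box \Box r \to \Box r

This is a Sahlqvist (Geach-type) schema ◇^3□^3r → □^1◇^0r.
Minimal-valuation argument: fix x; take any y with xR^3y and any z with xR^1z. Set V(r) to the set of worlds R-reachable from y in exactly 3 steps. Then □^3r holds at y, so the antecedent holds at x; validity forces ◇^0r at z, giving a w with zR^0w and yR^3w.
First-order correspondent: \forall x \forall y \forall z ((x R^3 y \wedge xRz) \to \exists w (y R^3 w \wedge z = w)).

\forall x \forall y \forall z ((x R^3 y \wedge xRz) \to \exists w (y R^3 w \wedge z = w))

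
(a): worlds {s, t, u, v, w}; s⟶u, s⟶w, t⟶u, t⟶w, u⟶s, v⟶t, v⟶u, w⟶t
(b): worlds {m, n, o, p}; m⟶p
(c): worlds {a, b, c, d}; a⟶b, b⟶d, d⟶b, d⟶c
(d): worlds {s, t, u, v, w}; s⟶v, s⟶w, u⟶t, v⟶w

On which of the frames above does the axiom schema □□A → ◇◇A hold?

Frame correspondent (Sahlqvist): ∀x ∃w (xR²w ∧ xR²w) — i.e. a generalized confluence (Geach) condition.
(a): ✓.
(b): fails — at m but no w with mR²w and mR²w.
(c): fails — at c but no w with cR²w and cR²w.
(d): fails — at t but no w* with tR²w* and tR²w*.

(a)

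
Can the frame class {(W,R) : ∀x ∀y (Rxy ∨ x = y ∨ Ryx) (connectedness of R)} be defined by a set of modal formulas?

Modal frame validity is preserved under disjoint unions.
Take 4 disjoint single-world reflexive frames: each is trivially connected, but their disjoint union has 4 worlds with no edge between distinct components, so it is not connected.
Hence connectedness of R is not modally definable.

No — not modally definable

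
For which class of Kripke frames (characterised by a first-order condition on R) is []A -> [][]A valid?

Suppose □A→□□A is valid. Take Rxy, Ryz and set V(A)={w : Rxw}. Then □A at x, so □□A at x, so □A at y, so A at z, i.e. Rxz.
The converse is a direct semantic check.
So the correspondent is transitivity.

Transitivity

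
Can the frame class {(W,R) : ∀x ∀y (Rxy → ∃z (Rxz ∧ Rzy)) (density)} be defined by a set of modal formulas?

This is a Sahlqvist condition; the C4 axiom □□q → □q defines it.

Definable; □□q → □q defines it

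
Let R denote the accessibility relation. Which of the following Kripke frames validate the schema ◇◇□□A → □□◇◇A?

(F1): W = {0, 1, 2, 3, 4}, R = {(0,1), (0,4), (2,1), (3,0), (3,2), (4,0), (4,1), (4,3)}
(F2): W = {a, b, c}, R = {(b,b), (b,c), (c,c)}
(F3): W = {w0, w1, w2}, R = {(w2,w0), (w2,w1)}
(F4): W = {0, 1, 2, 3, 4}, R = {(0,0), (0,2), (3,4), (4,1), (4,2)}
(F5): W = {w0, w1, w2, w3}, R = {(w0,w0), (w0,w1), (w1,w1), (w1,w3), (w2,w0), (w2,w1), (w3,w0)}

(F2), (F3), (F5)

The schema corresponds to a generalized confluence (Geach) condition: ∀x ∀y ∀z ((xR²y ∧ xR²z) → ∃w (yR²w ∧ zR²w)).
(F1): fails — 0R²0, 0R²1 but no w with 0R²w and 1R²w.
(F2): satisfies the condition.
(F3): satisfies the condition.
(F4): fails — 0R²0, 0R²2 but no w with 0R²w and 2R²w.
(F5): satisfies the condition.
Valid on: (F2), (F3), (F5).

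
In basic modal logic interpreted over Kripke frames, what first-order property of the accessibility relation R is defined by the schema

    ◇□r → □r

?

the Euclidean property: ∀x ∀y ∀z (Rxy ∧ Rxz → Ryz)

Replacing r by ¬r and contraposing gives the equivalent schema ◇r → □◇r.
Suppose ◇r→□◇r is valid. Take Rxy, Rxz and set V(r)={y}. Then ◇r at x, so □◇r at x, so ◇r at z, so some w with Rzw has r; w=y, i.e. Rzy. By symmetry of the argument, Ryz.
Conversely, on a frame with the Euclidean property the schema holds at every world under every valuation.
So the correspondent is the Euclidean property.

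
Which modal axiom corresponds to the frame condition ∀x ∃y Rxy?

□p → ◇p

A defining formula is □p → ◇p (the D axiom).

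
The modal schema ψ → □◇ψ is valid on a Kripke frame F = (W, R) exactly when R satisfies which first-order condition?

symmetry

This is the B axiom.
It corresponds to symmetry: ∀x ∀y (Rxy → Ryx).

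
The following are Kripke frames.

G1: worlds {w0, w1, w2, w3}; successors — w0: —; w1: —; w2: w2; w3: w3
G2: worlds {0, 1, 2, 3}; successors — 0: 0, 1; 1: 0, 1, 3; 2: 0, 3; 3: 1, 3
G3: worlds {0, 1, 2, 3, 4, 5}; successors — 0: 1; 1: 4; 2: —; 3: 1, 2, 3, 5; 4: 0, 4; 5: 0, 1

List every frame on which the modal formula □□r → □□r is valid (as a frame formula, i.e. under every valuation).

This is the axiom for a generalized confluence (Geach) condition; its first-order frame correspondent is ∀x ∀z (xR²z → ∃w (xR²w ∧ z = w)).
G1: satisfies the condition.
G2: satisfies the condition.
G3: satisfies the condition.
Valid on: G1, G2, G3.

G1, G2, G3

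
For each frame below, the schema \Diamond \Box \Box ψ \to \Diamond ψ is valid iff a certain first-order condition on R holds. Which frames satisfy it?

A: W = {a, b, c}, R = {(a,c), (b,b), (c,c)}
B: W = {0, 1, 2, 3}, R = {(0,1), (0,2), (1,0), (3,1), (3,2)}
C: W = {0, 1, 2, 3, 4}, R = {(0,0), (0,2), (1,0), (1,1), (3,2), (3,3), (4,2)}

A

The schema corresponds to a generalized confluence (Geach) condition: \forall x \forall y (xRy \to \exists w (y R^2 w \wedge xRw)).
A: ✓.
B: fails — 0R2 but no w with 2R²w and 0Rw.
C: fails — 0R2 but no w with 2R²w and 0Rw.
Valid on: A.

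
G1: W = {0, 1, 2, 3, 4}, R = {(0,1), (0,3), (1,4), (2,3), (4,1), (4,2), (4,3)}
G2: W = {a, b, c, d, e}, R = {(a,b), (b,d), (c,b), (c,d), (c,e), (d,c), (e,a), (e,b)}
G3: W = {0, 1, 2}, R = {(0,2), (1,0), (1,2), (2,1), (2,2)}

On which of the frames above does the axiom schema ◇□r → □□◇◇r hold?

The schema corresponds to a generalized confluence (Geach) condition: ∀x ∀y ∀z ((xRy ∧ xR²z) → ∃w (yRw ∧ zR²w)).
G1: fails — 0R3, 0R²4 but no w with 3Rw and 4R²w.
G2: fails — cRb, cR²b but no w with bRw and bR²w.
G3: ✓.
Valid on: G3.

G3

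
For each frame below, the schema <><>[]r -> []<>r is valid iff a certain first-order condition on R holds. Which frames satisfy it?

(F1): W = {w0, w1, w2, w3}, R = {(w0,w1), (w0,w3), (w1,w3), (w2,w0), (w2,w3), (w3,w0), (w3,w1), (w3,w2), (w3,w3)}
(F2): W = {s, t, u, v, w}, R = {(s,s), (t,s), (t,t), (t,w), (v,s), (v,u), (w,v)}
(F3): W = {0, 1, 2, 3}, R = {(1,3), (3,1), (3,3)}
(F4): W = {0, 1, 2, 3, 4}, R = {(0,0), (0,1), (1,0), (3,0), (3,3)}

This is the axiom for a generalized confluence (Geach) condition; its first-order frame correspondent is forall x forall y forall z ((x R^2 y & xRz) -> exists w (yRw & zRw)).
(F1): ✓.
(F2): fails — tR²s, tRw but no w* with sRw* and wRw*.
(F3): ✓.
(F4): ✓.
Valid on: (F1), (F3), (F4).

(F1), (F3), (F4)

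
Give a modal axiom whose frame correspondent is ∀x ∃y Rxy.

□s → ◇s

This is seriality; the standard corresponding axiom is D: □s → ◇s.
Suppose □s→◇s is valid. At any x set V(s)=W. Then □s at x, so ◇s at x, so x has a successor.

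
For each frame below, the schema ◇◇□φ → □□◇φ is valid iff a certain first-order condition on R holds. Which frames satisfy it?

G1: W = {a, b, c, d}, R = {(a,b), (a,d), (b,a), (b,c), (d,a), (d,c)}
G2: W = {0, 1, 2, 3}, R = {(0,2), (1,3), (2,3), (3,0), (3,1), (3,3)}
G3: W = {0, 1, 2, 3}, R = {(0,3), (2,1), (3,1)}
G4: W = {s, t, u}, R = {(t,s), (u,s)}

Frame correspondent (Sahlqvist): ∀x ∀y ∀z ((xR²y ∧ xR²z) → ∃w (yRw ∧ zRw)) — i.e. a generalized confluence (Geach) condition.
G1: fails — aR²a, aR²c but no w with aRw and cRw.
G2: fails — 1R²0, 1R²1 but no w with 0Rw and 1Rw.
G3: fails — 0R²1, 0R²1 but no w with 1Rw and 1Rw.
G4: condition met.
Valid on: G4.

G4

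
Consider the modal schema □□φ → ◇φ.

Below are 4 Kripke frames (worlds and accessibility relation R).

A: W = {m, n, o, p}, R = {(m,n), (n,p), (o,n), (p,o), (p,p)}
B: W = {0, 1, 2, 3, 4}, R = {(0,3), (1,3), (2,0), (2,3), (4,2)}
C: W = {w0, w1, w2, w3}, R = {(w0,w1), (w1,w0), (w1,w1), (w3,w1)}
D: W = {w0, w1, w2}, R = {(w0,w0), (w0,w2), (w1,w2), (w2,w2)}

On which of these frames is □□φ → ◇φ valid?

This is the axiom for a generalized confluence (Geach) condition; its first-order frame correspondent is ∀x ∃w (xR²w ∧ xRw).
A: fails — at m but no w with mR²w and mRw.
B: fails — at 0 but no w with 0R²w and 0Rw.
C: fails — at w2 but no w with w2R²w and w2Rw.
D: ✓.
Valid on: D.

D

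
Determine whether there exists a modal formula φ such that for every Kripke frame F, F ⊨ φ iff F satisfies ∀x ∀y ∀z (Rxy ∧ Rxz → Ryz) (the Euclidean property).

Yes — defined by ◇p → □◇p

The condition is the Euclidean property. A defining modal formula is ◇p → □◇p.
Suppose ◇p→□◇p is valid. Take Rxy, Rxz and set V(p)={y}. Then ◇p at x, so □◇p at x, so ◇p at z, so some w with Rzw has p; w=y, i.e. Rzy. By symmetry of the argument, Ryz.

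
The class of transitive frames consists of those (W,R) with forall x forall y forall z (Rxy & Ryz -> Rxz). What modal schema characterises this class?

A defining formula is □q → □□q (the 4 axiom).
Suppose □q→□□q is valid. Take Rxy, Ryz and set V(q)={w : Rxw}. Then □q at x, so □□q at x, so □q at y, so q at z, i.e. Rxz.

□q → □□q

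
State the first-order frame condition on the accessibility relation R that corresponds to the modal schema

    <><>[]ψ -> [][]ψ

forall x forall y forall z ((x R^2 y & x R^2 z) -> exists w (yRw & z = w))

This is a Sahlqvist (Geach-type) schema ◇^2□^1ψ → □^2◇^0ψ.
Minimal-valuation argument: fix x; take any y with xR^2y and any z with xR^2z. Set V(ψ) to the set of worlds R-reachable from y in exactly 1 step. Then □^1ψ holds at y, so the antecedent holds at x; validity forces ◇^0ψ at z, giving a w with zR^0w and yR^1w.
First-order correspondent: forall x forall y forall z ((x R^2 y & x R^2 z) -> exists w (yRw & z = w)).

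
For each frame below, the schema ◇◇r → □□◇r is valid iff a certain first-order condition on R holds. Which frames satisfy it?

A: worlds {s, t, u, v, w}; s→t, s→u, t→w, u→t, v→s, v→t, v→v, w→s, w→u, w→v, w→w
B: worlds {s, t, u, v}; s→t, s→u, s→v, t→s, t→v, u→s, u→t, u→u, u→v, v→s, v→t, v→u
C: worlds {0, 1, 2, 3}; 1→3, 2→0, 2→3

C

This is the axiom for a generalized confluence (Geach) condition; its first-order frame correspondent is ∀x ∀y ∀z ((xR²y ∧ xR²z) → ∃w (y = w ∧ zRw)).
A: fails — sR²t, sR²t but no w* with t=w* and tRw*.
B: fails — sR²s, sR²s but no w with s=w and sRw.
C: satisfies the condition.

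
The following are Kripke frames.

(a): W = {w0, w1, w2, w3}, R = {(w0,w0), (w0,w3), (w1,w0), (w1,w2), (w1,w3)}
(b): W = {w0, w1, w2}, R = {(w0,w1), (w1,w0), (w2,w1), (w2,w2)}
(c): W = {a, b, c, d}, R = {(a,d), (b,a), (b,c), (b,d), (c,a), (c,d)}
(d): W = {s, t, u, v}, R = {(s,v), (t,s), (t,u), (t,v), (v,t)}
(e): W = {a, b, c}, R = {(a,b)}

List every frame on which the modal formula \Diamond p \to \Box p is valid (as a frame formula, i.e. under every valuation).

Frame correspondent (Sahlqvist): \forall x \forall y \forall z (Rxy \wedge Rxz \to y = z) — i.e. partial functionality.
(a): fails — w0 sees both w0 and w3.
(b): fails — w2 sees both w1 and w2.
(c): fails — b sees both a and c.
(d): fails — t sees both s and u.
(e): condition met.
Valid on: (e).

(e)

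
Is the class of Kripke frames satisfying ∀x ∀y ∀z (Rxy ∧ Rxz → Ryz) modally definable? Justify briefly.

Definable; ◇r → □◇r defines it

Yes: it is the Euclidean property, defined by the 5 schema ◇r → □◇r.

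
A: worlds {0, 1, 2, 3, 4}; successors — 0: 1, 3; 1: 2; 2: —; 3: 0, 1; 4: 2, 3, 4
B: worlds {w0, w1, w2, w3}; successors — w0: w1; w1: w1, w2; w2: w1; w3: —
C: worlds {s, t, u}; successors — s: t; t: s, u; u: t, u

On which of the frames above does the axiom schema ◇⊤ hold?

C

Frame correspondent (Sahlqvist): ∀x ∃y Rxy — i.e. seriality.
A: fails — world 2 has no successor.
B: fails — world w3 has no successor.
C: ✓.
Valid on: C.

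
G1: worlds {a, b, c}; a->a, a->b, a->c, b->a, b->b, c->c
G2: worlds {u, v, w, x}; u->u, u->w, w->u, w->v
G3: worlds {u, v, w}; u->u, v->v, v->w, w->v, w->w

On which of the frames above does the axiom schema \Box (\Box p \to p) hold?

Frame correspondent (Sahlqvist): \forall x \forall y (Rxy \to Ryy) — i.e. shift-reflexivity.
G1: holds.
G2: fails — Ruw but not Rww.
G3: holds.
Valid on: G1, G3.

G1, G3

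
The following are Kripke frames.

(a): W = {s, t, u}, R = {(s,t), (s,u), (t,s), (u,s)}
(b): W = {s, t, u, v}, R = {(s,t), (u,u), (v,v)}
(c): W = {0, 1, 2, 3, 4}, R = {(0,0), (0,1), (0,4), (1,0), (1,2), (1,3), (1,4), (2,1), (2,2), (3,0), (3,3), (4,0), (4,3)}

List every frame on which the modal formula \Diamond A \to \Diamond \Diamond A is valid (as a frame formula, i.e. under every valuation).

(c)

The schema corresponds to a generalized confluence (Geach) condition: \forall x \forall y (xRy \to \exists w (y = w \wedge x R^2 w)).
(a): fails — sRt but no w with t=w and sR²w.
(b): fails — sRt but no w with t=w and sR²w.
(c): ✓.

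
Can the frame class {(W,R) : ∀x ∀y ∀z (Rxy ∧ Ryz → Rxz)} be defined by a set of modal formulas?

Yes: it is transitivity, defined by the 4 schema □q → □□q.
Suppose □q→□□q is valid. Take Rxy, Ryz and set V(q)={w : Rxw}. Then □q at x, so □□q at x, so □q at y, so q at z, i.e. Rxz.

Yes, by □q → □□q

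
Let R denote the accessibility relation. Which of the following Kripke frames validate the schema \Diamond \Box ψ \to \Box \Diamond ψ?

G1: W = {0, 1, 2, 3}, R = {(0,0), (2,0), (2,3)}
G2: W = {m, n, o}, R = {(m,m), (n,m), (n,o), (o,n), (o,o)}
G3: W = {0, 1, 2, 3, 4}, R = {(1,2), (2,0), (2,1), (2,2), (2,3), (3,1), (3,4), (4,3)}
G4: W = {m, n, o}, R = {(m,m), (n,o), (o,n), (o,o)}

G4

The schema corresponds to convergence: \forall x \forall y \forall z (Rxy \wedge Rxz \to \exists w (Ryw \wedge Rzw)).
G1: fails — R23 and R23 but 3 and 3 have no common successor.
G2: fails — Rno and Rnm but o and m have no common successor.
G3: fails — R23 and R20 but 3 and 0 have no common successor.
G4: holds.
Valid on: G4.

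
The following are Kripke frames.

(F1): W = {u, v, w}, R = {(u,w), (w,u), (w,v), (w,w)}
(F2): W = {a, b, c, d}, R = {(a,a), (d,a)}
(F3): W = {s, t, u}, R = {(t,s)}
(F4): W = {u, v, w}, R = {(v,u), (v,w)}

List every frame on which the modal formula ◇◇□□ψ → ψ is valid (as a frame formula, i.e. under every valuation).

(F3), (F4)

This is the axiom for a generalized confluence (Geach) condition; its first-order frame correspondent is ∀x ∀y (xR²y → ∃w (yR²w ∧ x = w)).
(F1): fails — uR²v but no t with vR²t and u=t.
(F2): fails — dR²a but no w with aR²w and d=w.
(F3): ✓.
(F4): ✓.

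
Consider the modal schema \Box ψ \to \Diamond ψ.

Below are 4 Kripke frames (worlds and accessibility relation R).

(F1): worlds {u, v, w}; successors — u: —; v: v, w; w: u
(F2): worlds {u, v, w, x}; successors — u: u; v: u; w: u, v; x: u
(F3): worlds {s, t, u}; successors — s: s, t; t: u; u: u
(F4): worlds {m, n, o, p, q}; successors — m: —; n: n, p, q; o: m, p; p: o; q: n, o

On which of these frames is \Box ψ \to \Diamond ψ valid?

This is the axiom for seriality; its first-order frame correspondent is \forall x \exists y Rxy.
(F1): fails — world u has no successor.
(F2): satisfies the condition.
(F3): satisfies the condition.
(F4): fails — world m has no successor.
Valid on: (F2), (F3).

(F2), (F3)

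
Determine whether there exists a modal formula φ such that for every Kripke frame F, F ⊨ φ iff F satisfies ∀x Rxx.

Definable; □r → r defines it

The condition is reflexivity. A defining modal formula is □r → r.
Suppose □r→r is valid. At any x set V(r)={w : Rxw}. Then □r holds at x, so r holds at x, i.e. Rxx.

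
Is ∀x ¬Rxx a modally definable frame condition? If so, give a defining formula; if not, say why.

Not modally definable

Modal frame validity is preserved under surjective bounded morphisms.
The 4-cycle (worlds a,b,c,d with a→b→c→d→a) is irreflexive, and the map sending every world to a single reflexive point • is a surjective bounded morphism (forth: every edge maps to (•,•); back: every world has a successor). So any modal formula valid on the 4-cycle is also valid on the reflexive point, which is not irreflexive.
So no modal formula (or set of formulas) defines exactly the irreflexive frames.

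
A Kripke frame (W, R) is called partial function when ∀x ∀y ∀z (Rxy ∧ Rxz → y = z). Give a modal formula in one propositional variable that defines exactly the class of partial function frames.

This is partial functionality; the standard corresponding axiom is CD: ◇ψ → □ψ.

◇ψ → □ψ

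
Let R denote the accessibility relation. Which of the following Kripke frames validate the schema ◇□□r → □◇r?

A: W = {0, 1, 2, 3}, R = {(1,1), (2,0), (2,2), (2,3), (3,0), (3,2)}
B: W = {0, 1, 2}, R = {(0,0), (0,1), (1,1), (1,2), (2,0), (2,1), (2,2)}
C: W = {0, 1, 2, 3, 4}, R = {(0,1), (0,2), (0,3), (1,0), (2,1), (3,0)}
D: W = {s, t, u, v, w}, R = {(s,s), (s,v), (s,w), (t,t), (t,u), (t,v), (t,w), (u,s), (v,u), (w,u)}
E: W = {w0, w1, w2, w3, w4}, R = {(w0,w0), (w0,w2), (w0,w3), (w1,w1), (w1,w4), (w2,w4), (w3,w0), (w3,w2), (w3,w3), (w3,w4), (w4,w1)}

The schema corresponds to a generalized confluence (Geach) condition: ∀x ∀y ∀z ((xRy ∧ xRz) → ∃w (yR²w ∧ zRw)).
A: fails — 2R0, 2R0 but no w with 0R²w and 0Rw.
B: satisfies the condition.
C: fails — 0R1, 0R1 but no w with 1R²w and 1Rw.
D: fails — sRv, sRv but no w* with vR²w* and vRw*.
E: fails — w0Rw2, w0Rw0 but no w with w2R²w and w0Rw.
Valid on: B.

B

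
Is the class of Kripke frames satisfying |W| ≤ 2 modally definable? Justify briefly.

No — not modally definable

Modal frame validity is preserved under disjoint unions.
Any modal formula valid on each of 3 disjoint one-world frames is valid on their disjoint union (validity is preserved under disjoint unions). Each one-world frame has |W|=1≤2, but the union has |W|=3.
So the class is not modally definable.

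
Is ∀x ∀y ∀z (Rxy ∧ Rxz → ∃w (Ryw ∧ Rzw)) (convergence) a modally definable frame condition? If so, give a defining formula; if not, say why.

Definable; ◇□r → □◇r defines it

Yes: it is convergence, defined by the .2 schema ◇□r → □◇r.
Suppose ◇□r→□◇r is valid. Take Rxy, Rxz and set V(r)={w : Ryw}. Then □r at y so ◇□r at x, so □◇r at x, so ◇r at z, giving w with Rzw and Ryw.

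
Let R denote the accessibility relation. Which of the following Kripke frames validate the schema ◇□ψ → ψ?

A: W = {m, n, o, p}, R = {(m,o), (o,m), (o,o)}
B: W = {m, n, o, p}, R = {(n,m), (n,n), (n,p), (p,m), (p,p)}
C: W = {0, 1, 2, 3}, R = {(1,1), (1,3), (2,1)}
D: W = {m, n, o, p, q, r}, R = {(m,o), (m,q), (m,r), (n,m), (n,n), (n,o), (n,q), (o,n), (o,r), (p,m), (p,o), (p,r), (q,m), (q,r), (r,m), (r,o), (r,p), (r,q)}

A

This is the axiom for symmetry; its first-order frame correspondent is ∀x ∀y (Rxy → Ryx).
A: holds.
B: fails — Rpm but not Rmp.
C: fails — R21 but not R12.
D: fails — Rpm but not Rmp.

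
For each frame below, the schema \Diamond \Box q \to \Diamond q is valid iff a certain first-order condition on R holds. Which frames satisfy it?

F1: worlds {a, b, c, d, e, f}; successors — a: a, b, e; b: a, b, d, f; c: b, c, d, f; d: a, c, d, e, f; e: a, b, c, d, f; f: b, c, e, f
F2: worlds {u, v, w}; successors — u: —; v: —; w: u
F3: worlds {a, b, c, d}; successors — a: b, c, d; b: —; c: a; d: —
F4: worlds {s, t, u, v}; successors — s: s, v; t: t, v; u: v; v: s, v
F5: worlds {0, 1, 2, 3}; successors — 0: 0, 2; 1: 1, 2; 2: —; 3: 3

Frame correspondent (Sahlqvist): \forall x \forall y (xRy \to \exists w (yRw \wedge xRw)) — i.e. a generalized confluence (Geach) condition.
F1: ✓.
F2: fails — wRu but no t with uRt and wRt.
F3: fails — aRb but no w with bRw and aRw.
F4: ✓.
F5: fails — 0R2 but no w with 2Rw and 0Rw.
Valid on: F1, F4.

F1, F4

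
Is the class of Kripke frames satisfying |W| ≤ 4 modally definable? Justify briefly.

Not modally definable

If a class were modally definable it would be closed under disjoint unions (Goldblatt–Thomason).
Any modal formula valid on each of 5 disjoint one-world frames is valid on their disjoint union (validity is preserved under disjoint unions). Each one-world frame has |W|=1≤4, but the union has |W|=5.
So the class is not modally definable.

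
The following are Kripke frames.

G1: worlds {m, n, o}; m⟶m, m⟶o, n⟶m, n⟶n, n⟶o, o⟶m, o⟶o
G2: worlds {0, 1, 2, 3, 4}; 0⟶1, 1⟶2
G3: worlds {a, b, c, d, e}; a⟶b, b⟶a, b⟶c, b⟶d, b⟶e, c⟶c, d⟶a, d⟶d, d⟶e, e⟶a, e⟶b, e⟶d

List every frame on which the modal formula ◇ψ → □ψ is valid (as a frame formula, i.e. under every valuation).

G2

The schema corresponds to partial functionality: ∀x ∀y ∀z (Rxy ∧ Rxz → y = z).
G1: fails — m sees both m and o.
G2: ✓.
G3: fails — b sees both a and c.
Valid on: G2.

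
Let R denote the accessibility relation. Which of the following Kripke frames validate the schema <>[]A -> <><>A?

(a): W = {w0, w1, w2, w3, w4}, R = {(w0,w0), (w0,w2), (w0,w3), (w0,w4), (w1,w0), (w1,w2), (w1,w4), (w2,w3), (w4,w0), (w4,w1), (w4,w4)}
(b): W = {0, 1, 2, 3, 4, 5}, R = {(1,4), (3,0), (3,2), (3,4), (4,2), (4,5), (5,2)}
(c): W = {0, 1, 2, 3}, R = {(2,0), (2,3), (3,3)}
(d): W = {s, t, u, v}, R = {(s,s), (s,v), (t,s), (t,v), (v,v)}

Frame correspondent (Sahlqvist): forall x forall y (xRy -> exists w (yRw & x R^2 w)) — i.e. a generalized confluence (Geach) condition.
(a): fails — w0Rw3 but no w with w3Rw and w0R²w.
(b): fails — 3R0 but no w with 0Rw and 3R²w.
(c): fails — 2R0 but no w with 0Rw and 2R²w.
(d): satisfies the condition.

(d)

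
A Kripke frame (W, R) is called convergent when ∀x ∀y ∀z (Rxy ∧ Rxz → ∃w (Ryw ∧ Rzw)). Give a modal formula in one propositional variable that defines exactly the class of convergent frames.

◇□p → □◇p

This is convergence; the standard corresponding axiom is .2: ◇□p → □◇p.
Suppose ◇□p→□◇p is valid. Take Rxy, Rxz and set V(p)={w : Ryw}. Then □p at y so ◇□p at x, so □◇p at x, so ◇p at z, giving w with Rzw and Ryw.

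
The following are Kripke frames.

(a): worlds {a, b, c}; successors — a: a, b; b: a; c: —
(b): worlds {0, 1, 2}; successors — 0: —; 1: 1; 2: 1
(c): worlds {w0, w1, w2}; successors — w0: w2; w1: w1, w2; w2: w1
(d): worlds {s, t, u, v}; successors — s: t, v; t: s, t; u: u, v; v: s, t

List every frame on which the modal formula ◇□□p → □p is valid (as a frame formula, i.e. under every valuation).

(a), (b), (c)

The schema corresponds to a generalized confluence (Geach) condition: ∀x ∀y ∀z ((xRy ∧ xRz) → ∃w (yR²w ∧ z = w)).
(a): holds.
(b): holds.
(c): holds.
(d): fails — uRv, uRu but no w with vR²w and u=w.
Valid on: (a), (b), (c).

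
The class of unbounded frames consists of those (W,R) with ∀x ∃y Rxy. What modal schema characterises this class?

A defining formula is □s → ◇s (the D axiom).
Suppose □s→◇s is valid. At any x set V(s)=W. Then □s at x, so ◇s at x, so x has a successor.

□s → ◇s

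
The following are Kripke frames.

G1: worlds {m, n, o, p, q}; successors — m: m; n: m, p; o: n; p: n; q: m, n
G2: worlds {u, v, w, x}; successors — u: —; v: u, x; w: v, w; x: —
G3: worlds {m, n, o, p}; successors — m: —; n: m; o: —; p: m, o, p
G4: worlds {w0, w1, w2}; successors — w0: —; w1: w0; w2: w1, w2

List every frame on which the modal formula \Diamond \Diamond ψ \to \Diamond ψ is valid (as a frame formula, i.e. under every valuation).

This is the axiom for a generalized confluence (Geach) condition; its first-order frame correspondent is \forall x \forall y (x R^2 y \to \exists w (y = w \wedge xRw)).
G1: fails — nR²n but no w with n=w and nRw.
G2: fails — wR²u but no t with u=t and wRt.
G3: ✓.
G4: fails — w2R²w0 but no w with w0=w and w2Rw.

G3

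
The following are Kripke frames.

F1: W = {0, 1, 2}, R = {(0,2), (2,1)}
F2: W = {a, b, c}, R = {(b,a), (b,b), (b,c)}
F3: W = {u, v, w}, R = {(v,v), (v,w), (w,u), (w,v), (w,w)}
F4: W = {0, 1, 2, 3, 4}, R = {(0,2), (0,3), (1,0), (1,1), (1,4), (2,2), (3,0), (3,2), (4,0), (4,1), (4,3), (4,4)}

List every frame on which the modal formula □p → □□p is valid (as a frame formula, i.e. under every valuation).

Frame correspondent (Sahlqvist): ∀x ∀y ∀z (Rxy ∧ Ryz → Rxz) — i.e. transitivity.
F1: fails — R02 and R21 but not R01.
F2: ✓.
F3: fails — Rvw and Rwu but not Rvu.
F4: fails — R10 and R02 but not R12.
Valid on: F2.

F2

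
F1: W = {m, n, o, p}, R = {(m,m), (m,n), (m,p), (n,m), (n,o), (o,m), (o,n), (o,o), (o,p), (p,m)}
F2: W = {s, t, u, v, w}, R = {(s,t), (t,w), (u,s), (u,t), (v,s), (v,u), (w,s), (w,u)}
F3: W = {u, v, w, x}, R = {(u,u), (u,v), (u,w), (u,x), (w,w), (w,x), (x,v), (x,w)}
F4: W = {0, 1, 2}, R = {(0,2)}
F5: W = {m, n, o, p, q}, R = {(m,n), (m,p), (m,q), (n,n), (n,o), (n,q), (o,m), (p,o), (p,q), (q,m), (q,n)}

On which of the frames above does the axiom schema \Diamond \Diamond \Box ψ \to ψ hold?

The schema corresponds to a generalized confluence (Geach) condition: \forall x \forall y (x R^2 y \to \exists w (yRw \wedge x = w)).
F1: fails — nR²n but no w with nRw and n=w.
F2: fails — uR²t but no w* with tRw* and u=w*.
F3: fails — uR²v but no t with vRt and u=t.
F4: ✓.
F5: fails — mR²m but no w with mRw and m=w.

F4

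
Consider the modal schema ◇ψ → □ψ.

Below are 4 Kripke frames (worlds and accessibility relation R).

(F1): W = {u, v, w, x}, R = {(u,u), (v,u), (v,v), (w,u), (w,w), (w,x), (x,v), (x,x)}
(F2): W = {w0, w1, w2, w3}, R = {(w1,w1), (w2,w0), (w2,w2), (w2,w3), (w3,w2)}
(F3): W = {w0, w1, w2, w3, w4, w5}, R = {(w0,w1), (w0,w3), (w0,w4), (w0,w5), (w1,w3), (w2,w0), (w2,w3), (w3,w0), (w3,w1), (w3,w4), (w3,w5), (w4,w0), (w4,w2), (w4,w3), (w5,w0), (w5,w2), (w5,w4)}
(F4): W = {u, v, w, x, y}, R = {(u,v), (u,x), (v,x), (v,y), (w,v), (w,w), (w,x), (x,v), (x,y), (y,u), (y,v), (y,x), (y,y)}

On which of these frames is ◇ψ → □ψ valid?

Frame correspondent (Sahlqvist): ∀x ∀y ∀z (Rxy ∧ Rxz → y = z) — i.e. partial functionality.
(F1): fails — v sees both u and v.
(F2): fails — w2 sees both w0 and w2.
(F3): fails — w0 sees both w1 and w3.
(F4): fails — u sees both v and x.
Valid on no frame.

none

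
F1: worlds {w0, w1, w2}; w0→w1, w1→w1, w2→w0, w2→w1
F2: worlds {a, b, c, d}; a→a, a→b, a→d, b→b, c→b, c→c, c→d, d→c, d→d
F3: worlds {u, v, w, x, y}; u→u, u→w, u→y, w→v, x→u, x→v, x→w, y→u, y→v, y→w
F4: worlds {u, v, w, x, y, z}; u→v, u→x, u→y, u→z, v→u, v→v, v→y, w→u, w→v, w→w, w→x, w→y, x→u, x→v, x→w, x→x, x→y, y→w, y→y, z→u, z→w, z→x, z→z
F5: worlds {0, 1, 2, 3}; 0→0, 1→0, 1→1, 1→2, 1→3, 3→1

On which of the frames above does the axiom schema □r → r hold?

The schema corresponds to reflexivity: ∀x Rxx.
F1: fails — world w0 does not see itself.
F2: ✓.
F3: fails — world v does not see itself.
F4: fails — world u does not see itself.
F5: fails — world 2 does not see itself.

F2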